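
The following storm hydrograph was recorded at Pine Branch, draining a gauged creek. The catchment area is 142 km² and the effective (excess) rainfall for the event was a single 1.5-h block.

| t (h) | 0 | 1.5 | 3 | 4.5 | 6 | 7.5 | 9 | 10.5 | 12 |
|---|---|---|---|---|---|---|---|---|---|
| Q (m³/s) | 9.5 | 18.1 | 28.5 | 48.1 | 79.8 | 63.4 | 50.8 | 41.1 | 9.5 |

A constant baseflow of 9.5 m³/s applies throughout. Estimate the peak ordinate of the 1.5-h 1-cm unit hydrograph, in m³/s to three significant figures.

Direct runoff: 0.0, 8.6, 19.0, 38.6, 70.3, 53.9, 41.3, 31.6, 0.0 m³/s; ΣQ_DR = 263.3 m³/s, peak = 70.3 m³/s.
Runoff depth d = ΣQ_DR·Δt / A = 263.3 × 5400 / (142 km²) = 10.01 mm.
The 1-cm UH is the DRH scaled by (10 mm)/d, so U_p = 70.3 × 10/10.01 = 70.2 m³/s.

U_p ≈ 70.2 m³/s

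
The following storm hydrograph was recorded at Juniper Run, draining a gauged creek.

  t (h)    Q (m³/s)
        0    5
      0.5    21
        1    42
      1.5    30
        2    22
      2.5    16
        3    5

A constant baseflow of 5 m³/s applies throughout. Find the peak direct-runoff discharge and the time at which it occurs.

Q_p = 37.0 m³/s at t = 1 h

Subtracting baseflow gives direct-runoff ordinates: 0.0, 16.0, 37.0, 25.0, 17.0, 11.0, 0.0 m³/s.
The maximum is 37.0 m³/s, occurring at the reading for t = 1 h.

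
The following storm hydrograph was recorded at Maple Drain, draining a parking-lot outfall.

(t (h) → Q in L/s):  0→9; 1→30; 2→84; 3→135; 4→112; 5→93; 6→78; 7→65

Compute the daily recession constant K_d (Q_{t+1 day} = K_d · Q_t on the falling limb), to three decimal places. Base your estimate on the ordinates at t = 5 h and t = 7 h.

K_d ≈ 0.014

Between t = 5 h and t = 7 h the flow falls from 93 to 65 L/s over 2×1 h = 2 h.
Per-interval ratio K = (65/93)^(1/2) = 0.8360; K_d = K^(24/1) = 0.014.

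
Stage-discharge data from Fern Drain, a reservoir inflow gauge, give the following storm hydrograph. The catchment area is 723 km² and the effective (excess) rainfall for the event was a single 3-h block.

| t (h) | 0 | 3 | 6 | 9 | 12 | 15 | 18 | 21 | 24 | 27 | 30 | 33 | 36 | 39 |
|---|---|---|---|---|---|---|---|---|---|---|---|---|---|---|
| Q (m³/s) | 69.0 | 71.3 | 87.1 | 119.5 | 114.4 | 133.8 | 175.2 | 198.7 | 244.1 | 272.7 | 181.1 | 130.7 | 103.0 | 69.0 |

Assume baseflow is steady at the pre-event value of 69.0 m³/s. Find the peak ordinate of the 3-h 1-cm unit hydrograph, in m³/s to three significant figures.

U_p ≈ 136 m³/s

Direct runoff: 0.0, 2.3, 18.1, 50.5, 45.4, 64.8, 106.2, 129.7, 175.1, 203.7, 112.1, 61.7, 34.0, 0.0 m³/s; ΣQ_DR = 1004 m³/s, peak = 203.7 m³/s.
Runoff depth d = ΣQ_DR·Δt / A = 1004 × 10800 / (723 km²) = 14.99 mm.
The 1-cm UH is the DRH scaled by (10 mm)/d, so U_p = 203.7 × 10/14.99 = 136 m³/s.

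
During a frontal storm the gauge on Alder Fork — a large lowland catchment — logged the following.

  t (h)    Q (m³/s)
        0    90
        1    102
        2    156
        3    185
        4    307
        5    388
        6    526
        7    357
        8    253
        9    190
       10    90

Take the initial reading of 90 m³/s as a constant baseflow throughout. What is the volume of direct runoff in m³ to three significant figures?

V ≈ 5.95 × 10^6 m³

Direct-runoff ordinates (Q − Q_b): 0.0, 12.0, 66.0, 95.0, 217.0, 298.0, 436.0, 267.0, 163.0, 100.0, 0.0 m³/s.
ΣQ_DR = 1654 m³/s.
With Δt = 1 h = 3600 s, V = ΣQ_DR · Δt = 1654 × 3600 = 5.95 × 10^6 m³.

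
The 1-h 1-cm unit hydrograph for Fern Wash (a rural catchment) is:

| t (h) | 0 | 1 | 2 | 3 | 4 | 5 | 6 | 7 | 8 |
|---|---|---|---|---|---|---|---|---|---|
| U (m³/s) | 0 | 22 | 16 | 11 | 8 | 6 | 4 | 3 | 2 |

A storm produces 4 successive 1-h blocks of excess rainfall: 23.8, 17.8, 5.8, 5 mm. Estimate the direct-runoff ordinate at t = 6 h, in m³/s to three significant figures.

By discrete convolution, Q_j = Σ (P_i / 10 mm) · U_{j−i}.
At t = 6 h (j=6): Q = (23.8/10)·4 + (17.8/10)·6 + (5.8/10)·8 + (5/10)·11 = 30.3 m³/s.

Q ≈ 30.3 m³/s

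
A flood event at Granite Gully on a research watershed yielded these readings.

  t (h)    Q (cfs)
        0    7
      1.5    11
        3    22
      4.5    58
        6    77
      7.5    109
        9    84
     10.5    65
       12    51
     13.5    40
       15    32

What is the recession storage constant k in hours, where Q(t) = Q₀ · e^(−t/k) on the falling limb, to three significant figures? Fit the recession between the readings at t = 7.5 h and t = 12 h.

k ≈ 5.92 h

On the falling limb, Q drops from 109 to 51 cfs between t = 7.5 h and t = 12 h (Δt = 4.5 h).
k = −Δt / ln(Q₂/Q₁) = −4.5 / ln(51/109) = 5.92 h.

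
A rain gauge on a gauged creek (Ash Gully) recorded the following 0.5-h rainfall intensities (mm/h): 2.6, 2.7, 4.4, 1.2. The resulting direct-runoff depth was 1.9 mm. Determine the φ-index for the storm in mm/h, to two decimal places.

φ ≈ 1.97 mm/h

Only the 3 blocks with intensity above φ contribute runoff: 2.6, 2.7, 4.4 mm/h.
Σ(I−φ)·Δt = d  ⇒  (2.6+2.7+4.4 − 3φ)·0.5 = 1.9
φ = (9.700 − 1.9/0.5) / 3 = 1.97 mm/h.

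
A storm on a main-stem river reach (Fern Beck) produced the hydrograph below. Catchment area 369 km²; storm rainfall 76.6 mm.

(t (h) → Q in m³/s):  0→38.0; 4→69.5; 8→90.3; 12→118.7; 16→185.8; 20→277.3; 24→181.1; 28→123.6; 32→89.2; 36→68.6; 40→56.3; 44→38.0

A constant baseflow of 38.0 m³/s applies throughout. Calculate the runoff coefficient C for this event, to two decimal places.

ΣQ_DR = 880.4 m³/s; V = ΣQ_DR·Δt = 1.268 × 10^7 m³.
Runoff depth d = V / A = 34.36 mm.
C = d / P = 34.36 / 76.6 = 0.45.

C ≈ 0.45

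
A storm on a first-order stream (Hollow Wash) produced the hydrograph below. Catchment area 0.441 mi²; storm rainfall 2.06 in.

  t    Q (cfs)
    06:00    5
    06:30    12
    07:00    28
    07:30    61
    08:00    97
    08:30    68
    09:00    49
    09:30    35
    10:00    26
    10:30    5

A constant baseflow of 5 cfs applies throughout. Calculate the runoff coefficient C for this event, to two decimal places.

C ≈ 0.29

ΣQ_DR = 336.0 cfs; V = ΣQ_DR·Δt = 6.048 × 10^5 ft³.
Runoff depth d = V / A = 0.5903 in.
C = d / P = 0.5903 / 2.06 = 0.29.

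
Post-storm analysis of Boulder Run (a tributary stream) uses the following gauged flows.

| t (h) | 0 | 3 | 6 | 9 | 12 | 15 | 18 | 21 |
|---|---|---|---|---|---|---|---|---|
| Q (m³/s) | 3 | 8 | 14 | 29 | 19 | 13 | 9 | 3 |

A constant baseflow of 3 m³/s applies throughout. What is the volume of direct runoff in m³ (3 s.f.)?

V ≈ 7.99 × 10^5 m³

Direct-runoff ordinates (Q − Q_b): 0.0, 5.0, 11.0, 26.0, 16.0, 10.0, 6.0, 0.0 m³/s.
ΣQ_DR = 74.00 m³/s.
With Δt = 3 h = 10800 s, V = ΣQ_DR · Δt = 74.00 × 10800 = 7.99 × 10^5 m³.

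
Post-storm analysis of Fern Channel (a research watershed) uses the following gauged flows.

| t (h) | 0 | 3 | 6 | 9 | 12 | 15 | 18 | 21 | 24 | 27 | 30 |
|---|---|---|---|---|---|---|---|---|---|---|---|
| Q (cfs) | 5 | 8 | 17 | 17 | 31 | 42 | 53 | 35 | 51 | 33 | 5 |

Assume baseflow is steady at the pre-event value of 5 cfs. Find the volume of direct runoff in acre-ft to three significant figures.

Direct-runoff ordinates (Q − Q_b): 0.0, 3.0, 12.0, 12.0, 26.0, 37.0, 48.0, 30.0, 46.0, 28.0, 0.0 cfs.
ΣQ_DR = 242.0 cfs.
With Δt = 3 h = 10800 s, V = ΣQ_DR · Δt = 242.0 × 10800 = 2.61 × 10^6 ft³ = 60.0 acre-ft.

V ≈ 60.0 acre-ft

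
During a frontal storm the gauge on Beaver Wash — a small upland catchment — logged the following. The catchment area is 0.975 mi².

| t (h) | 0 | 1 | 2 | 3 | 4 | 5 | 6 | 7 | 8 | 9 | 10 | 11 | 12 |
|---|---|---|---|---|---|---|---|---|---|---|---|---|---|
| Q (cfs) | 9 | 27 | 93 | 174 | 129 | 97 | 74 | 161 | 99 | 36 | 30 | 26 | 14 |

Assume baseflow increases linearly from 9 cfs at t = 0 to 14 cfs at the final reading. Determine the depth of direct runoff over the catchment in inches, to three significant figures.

Direct runoff: 0.00, 17.58, 83.17, 163.75, 118.33, 85.92, 62.50, 149.08, 86.67, 23.25, 16.83, 12.42, 0.00 cfs; ΣQ_DR = 819.5 cfs.
V = ΣQ_DR · Δt = 819.5 × 3600 s = 2.950 × 10^6 ft³.
Over A = 0.975 mi², depth = V / A = 1.30 in.

d ≈ 1.30 in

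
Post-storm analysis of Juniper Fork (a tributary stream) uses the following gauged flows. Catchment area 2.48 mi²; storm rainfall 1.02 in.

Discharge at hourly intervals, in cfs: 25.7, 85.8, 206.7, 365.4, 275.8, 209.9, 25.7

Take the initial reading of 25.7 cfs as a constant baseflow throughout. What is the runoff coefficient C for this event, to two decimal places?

ΣQ_DR = 1015 cfs; V = ΣQ_DR·Δt = 3.654 × 10^6 ft³.
Runoff depth d = V / A = 0.6343 in.
C = d / P = 0.6343 / 1.02 = 0.62.

C ≈ 0.62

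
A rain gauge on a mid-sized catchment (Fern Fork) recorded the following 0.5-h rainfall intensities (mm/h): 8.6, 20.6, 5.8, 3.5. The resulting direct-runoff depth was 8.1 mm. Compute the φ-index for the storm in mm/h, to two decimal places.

Only the 2 blocks with intensity above φ contribute runoff: 8.6, 20.6 mm/h.
Σ(I−φ)·Δt = d  ⇒  (8.6+20.6 − 2φ)·0.5 = 8.1
φ = (29.20 − 8.1/0.5) / 2 = 6.50 mm/h.

φ ≈ 6.50 mm/h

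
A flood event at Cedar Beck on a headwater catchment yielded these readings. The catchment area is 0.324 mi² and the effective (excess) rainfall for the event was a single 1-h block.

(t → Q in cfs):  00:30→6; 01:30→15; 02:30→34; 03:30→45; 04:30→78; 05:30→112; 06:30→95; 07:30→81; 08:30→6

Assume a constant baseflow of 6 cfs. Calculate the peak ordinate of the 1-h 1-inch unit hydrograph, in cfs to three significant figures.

U_p ≈ 53.0 cfs

Direct runoff: 0.0, 9.0, 28.0, 39.0, 72.0, 106.0, 89.0, 75.0, 0.0 cfs; ΣQ_DR = 418.0 cfs, peak = 106.0 cfs.
Runoff depth d = ΣQ_DR·Δt / A = 418.0 × 3600 / (0.324 mi²) = 1.999 in.
The 1-inch UH is the DRH scaled by (1 in)/d, so U_p = 106.0 × 1/1.999 = 53.0 cfs.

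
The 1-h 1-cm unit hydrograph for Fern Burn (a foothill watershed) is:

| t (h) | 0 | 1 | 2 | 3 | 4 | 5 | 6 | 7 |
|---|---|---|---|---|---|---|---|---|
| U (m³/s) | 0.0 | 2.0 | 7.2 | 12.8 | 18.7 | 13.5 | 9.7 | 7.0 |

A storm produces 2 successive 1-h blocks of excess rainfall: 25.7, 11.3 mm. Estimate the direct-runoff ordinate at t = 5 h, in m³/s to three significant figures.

Q ≈ 55.8 m³/s

By discrete convolution, Q_j = Σ (P_i / 10 mm) · U_{j−i}.
At t = 5 h (j=5): Q = (25.7/10)·13.5 + (11.3/10)·18.7 = 55.8 m³/s.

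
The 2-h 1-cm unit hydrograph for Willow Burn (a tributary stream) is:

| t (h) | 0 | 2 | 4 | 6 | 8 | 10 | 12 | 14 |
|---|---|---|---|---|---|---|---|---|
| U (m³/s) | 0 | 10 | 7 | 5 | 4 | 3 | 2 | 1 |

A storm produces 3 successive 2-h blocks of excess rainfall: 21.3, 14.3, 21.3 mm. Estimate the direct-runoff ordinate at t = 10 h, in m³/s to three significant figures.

Q ≈ 22.8 m³/s

By discrete convolution, Q_j = Σ (P_i / 10 mm) · U_{j−i}.
At t = 10 h (j=5): Q = (21.3/10)·3 + (14.3/10)·4 + (21.3/10)·5 = 22.8 m³/s.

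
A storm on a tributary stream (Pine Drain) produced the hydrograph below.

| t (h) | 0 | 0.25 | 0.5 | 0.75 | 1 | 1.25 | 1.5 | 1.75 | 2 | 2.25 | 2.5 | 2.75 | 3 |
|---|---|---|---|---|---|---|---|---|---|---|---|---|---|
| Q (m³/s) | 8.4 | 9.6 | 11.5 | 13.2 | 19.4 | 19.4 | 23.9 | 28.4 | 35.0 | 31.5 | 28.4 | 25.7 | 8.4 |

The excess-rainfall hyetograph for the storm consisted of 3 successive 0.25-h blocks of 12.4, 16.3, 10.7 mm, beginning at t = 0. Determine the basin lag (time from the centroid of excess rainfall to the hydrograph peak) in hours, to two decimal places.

t_L ≈ 1.64 h

Centroid of excess rainfall: t_c = Σ P_i·t̄_i / ΣP_i = 0.3642 h (block centres at 0.125, 0.375, 0.625 h).
Hydrograph peak occurs at t = 2 h, so basin lag t_L = 2 − 0.3642 = 1.64 h.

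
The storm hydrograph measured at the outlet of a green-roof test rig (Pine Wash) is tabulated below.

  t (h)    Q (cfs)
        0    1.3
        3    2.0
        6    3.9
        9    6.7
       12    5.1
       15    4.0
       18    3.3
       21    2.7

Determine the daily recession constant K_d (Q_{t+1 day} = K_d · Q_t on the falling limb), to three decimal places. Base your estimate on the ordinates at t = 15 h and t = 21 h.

Between t = 15 h and t = 21 h the flow falls from 4.0 to 2.7 cfs over 2×3 h = 6 h.
Per-interval ratio K = (2.7/4.0)^(1/2) = 0.8216; K_d = K^(24/3) = 0.208.

K_d ≈ 0.208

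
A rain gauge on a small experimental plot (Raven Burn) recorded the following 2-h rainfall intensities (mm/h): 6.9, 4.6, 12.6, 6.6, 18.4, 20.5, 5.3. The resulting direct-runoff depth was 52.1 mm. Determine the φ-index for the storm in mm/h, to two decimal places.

φ ≈ 8.48 mm/h

Only the 3 blocks with intensity above φ contribute runoff: 12.6, 18.4, 20.5 mm/h.
Σ(I−φ)·Δt = d  ⇒  (12.6+18.4+20.5 − 3φ)·2 = 52.1
φ = (51.50 − 52.1/2) / 3 = 8.48 mm/h.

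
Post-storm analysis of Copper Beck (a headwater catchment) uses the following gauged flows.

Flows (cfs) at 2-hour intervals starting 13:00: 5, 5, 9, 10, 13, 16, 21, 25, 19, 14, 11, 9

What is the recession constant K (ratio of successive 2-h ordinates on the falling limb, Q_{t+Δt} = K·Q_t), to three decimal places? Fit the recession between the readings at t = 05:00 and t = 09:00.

K ≈ 0.761

Using the recession-limb readings at t = 05:00 and t = 09:00: Q falls from 19 to 11 cfs over 2 intervals.
K = (Q₂/Q₁)^(1/2) = (11/19)^(1/2) = 0.761.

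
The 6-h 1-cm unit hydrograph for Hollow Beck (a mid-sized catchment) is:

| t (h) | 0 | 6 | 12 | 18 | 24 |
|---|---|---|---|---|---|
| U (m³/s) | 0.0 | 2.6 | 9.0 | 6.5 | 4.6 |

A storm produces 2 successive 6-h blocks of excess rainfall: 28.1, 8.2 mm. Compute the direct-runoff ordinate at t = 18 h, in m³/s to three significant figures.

By discrete convolution, Q_j = Σ (P_i / 10 mm) · U_{j−i}.
At t = 18 h (j=3): Q = (28.1/10)·6.5 + (8.2/10)·9.0 = 25.6 m³/s.

Q ≈ 25.6 m³/s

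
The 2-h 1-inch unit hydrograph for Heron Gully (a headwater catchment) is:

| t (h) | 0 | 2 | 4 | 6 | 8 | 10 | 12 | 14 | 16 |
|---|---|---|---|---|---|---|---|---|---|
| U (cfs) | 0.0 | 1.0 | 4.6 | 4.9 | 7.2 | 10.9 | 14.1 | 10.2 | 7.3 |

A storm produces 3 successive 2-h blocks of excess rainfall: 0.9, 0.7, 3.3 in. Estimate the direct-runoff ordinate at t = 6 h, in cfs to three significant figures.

By discrete convolution, Q_j = Σ (P_i / 1 in) · U_{j−i}.
At t = 6 h (j=3): Q = (0.9/1)·4.9 + (0.7/1)·4.6 + (3.3/1)·1.0 = 10.9 cfs.

Q ≈ 10.9 cfs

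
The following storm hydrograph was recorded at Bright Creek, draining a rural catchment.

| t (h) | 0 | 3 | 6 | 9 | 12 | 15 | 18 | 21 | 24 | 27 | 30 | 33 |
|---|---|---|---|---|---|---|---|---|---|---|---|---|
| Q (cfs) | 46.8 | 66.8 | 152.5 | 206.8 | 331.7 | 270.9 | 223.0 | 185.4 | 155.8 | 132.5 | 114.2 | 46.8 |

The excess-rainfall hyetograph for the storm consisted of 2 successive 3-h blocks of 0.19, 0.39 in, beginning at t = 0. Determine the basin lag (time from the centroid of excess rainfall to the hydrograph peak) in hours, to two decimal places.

Centroid of excess rainfall: t_c = Σ P_i·t̄_i / ΣP_i = 3.5172 h (block centres at 1.5, 4.5 h).
Hydrograph peak occurs at t = 12 h, so basin lag t_L = 12 − 3.5172 = 8.48 h.

t_L ≈ 8.48 h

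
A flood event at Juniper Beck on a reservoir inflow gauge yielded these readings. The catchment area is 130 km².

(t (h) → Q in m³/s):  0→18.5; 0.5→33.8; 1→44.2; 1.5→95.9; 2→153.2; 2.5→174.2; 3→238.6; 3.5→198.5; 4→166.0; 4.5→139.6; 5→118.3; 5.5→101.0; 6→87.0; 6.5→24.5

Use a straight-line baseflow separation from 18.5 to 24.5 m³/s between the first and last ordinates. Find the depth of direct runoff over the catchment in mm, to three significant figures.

d ≈ 17.9 mm

Direct runoff: 0.00, 14.84, 24.78, 76.02, 132.85, 153.39, 217.33, 176.77, 143.81, 116.95, 95.18, 77.42, 62.96, 0.00 m³/s; ΣQ_DR = 1292 m³/s.
V = ΣQ_DR · Δt = 1292 × 1800 s = 2.326 × 10^6 m³.
Over A = 130 km², depth = V / A = 17.9 mm.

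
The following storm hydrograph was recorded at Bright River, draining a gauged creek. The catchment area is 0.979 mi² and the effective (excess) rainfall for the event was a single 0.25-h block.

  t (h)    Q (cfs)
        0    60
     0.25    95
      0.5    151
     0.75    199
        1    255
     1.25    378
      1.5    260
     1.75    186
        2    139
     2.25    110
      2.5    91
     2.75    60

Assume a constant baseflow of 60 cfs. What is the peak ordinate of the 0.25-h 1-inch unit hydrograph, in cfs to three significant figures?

Direct runoff: 0.0, 35.0, 91.0, 139.0, 195.0, 318.0, 200.0, 126.0, 79.0, 50.0, 31.0, 0.0 cfs; ΣQ_DR = 1264 cfs, peak = 318.0 cfs.
Runoff depth d = ΣQ_DR·Δt / A = 1264 × 900 / (0.979 mi²) = 0.5002 in.
The 1-inch UH is the DRH scaled by (1 in)/d, so U_p = 318.0 × 1/0.5002 = 636 cfs.

U_p ≈ 636 cfs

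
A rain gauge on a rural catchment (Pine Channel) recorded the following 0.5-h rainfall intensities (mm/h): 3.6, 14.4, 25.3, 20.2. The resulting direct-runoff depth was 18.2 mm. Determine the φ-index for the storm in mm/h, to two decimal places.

Only the 3 blocks with intensity above φ contribute runoff: 14.4, 25.3, 20.2 mm/h.
Σ(I−φ)·Δt = d  ⇒  (14.4+25.3+20.2 − 3φ)·0.5 = 18.2
φ = (59.90 − 18.2/0.5) / 3 = 7.83 mm/h.

φ ≈ 7.83 mm/h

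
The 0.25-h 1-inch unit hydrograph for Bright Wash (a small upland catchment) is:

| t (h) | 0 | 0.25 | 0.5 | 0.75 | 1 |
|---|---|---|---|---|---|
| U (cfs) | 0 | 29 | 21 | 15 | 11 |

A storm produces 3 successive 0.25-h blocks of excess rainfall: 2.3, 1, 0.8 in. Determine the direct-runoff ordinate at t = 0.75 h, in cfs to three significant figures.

Q ≈ 78.7 cfs

By discrete convolution, Q_j = Σ (P_i / 1 in) · U_{j−i}.
At t = 0.75 h (j=3): Q = (2.3/1)·15 + (1/1)·21 + (0.8/1)·29 = 78.7 cfs.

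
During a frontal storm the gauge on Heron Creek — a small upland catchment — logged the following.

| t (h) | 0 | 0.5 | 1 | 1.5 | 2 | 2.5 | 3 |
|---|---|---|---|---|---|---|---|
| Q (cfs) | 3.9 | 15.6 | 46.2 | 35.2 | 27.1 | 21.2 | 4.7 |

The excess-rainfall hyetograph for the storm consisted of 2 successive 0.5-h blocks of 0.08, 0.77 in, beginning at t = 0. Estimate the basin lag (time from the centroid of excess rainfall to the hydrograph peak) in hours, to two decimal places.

t_L ≈ 0.30 h

Centroid of excess rainfall: t_c = Σ P_i·t̄_i / ΣP_i = 0.7029 h (block centres at 0.25, 0.75 h).
Hydrograph peak occurs at t = 1 h, so basin lag t_L = 1 − 0.7029 = 0.30 h.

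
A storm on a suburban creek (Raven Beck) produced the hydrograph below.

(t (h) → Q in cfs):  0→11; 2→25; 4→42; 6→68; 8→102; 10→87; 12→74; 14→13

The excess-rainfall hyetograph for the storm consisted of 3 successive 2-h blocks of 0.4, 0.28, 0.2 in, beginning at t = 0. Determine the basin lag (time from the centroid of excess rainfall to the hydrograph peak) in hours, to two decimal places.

Centroid of excess rainfall: t_c = Σ P_i·t̄_i / ΣP_i = 2.5455 h (block centres at 1, 3, 5 h).
Hydrograph peak occurs at t = 8 h, so basin lag t_L = 8 − 2.5455 = 5.45 h.

t_L ≈ 5.45 h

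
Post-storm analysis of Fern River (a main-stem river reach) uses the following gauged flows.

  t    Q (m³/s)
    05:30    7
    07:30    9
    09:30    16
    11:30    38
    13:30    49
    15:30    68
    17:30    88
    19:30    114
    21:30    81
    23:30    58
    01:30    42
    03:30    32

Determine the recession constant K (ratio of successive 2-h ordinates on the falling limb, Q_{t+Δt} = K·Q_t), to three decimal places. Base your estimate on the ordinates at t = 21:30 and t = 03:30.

K ≈ 0.734

Using the recession-limb readings at t = 21:30 and t = 03:30: Q falls from 81 to 32 m³/s over 3 intervals.
K = (Q₂/Q₁)^(1/3) = (32/81)^(1/3) = 0.734.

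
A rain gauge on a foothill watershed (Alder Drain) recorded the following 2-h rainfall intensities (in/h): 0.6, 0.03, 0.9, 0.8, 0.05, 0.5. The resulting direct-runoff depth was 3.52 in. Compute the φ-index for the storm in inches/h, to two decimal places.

φ ≈ 0.26 in/h

Only the 4 blocks with intensity above φ contribute runoff: 0.6, 0.9, 0.8, 0.5 in/h.
Σ(I−φ)·Δt = d  ⇒  (0.6+0.9+0.8+0.5 − 4φ)·2 = 3.52
φ = (2.800 − 3.52/2) / 4 = 0.26 in/h.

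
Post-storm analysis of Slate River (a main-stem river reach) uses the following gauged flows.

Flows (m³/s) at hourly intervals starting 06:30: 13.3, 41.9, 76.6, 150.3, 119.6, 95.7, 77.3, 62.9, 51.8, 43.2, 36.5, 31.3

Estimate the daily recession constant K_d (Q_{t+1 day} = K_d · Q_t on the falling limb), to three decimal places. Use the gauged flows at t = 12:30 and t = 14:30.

Between t = 12:30 and t = 14:30 the flow falls from 77.3 to 51.8 m³/s over 2×1 h = 2 h.
Per-interval ratio K = (51.8/77.3)^(1/2) = 0.8186; K_d = K^(24/1) = 0.008.

K_d ≈ 0.008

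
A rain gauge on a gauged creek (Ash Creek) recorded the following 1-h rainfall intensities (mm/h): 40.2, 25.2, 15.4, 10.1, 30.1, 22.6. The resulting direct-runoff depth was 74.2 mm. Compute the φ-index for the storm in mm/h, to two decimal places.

Only the 5 blocks with intensity above φ contribute runoff: 40.2, 25.2, 15.4, 30.1, 22.6 mm/h.
Σ(I−φ)·Δt = d  ⇒  (40.2+25.2+15.4+30.1+22.6 − 5φ)·1 = 74.2
φ = (133.5 − 74.2/1) / 5 = 11.86 mm/h.

φ ≈ 11.86 mm/h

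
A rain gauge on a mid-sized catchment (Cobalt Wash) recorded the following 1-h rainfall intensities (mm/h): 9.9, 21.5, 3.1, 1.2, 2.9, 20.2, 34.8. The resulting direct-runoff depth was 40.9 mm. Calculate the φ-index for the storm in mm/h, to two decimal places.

φ ≈ 11.87 mm/h

Only the 3 blocks with intensity above φ contribute runoff: 21.5, 20.2, 34.8 mm/h.
Σ(I−φ)·Δt = d  ⇒  (21.5+20.2+34.8 − 3φ)·1 = 40.9
φ = (76.50 − 40.9/1) / 3 = 11.87 mm/h.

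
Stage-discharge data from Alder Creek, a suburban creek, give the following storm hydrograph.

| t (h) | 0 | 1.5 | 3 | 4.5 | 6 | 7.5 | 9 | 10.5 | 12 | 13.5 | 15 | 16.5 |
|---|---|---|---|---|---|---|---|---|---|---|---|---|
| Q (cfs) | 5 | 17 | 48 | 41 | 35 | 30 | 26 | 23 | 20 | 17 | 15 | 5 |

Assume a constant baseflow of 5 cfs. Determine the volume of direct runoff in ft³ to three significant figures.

V ≈ 1.20 × 10^6 ft³

Direct-runoff ordinates (Q − Q_b): 0.0, 12.0, 43.0, 36.0, 30.0, 25.0, 21.0, 18.0, 15.0, 12.0, 10.0, 0.0 cfs.
ΣQ_DR = 222.0 cfs.
With Δt = 1.5 h = 5400 s, V = ΣQ_DR · Δt = 222.0 × 5400 = 1.20 × 10^6 ft³.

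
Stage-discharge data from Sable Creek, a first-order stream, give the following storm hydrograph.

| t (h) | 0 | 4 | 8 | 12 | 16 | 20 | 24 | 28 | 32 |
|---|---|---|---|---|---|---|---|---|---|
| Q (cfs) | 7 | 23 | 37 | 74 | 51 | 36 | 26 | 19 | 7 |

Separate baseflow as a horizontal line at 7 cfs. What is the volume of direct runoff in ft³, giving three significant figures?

Direct-runoff ordinates (Q − Q_b): 0.0, 16.0, 30.0, 67.0, 44.0, 29.0, 19.0, 12.0, 0.0 cfs.
ΣQ_DR = 217.0 cfs.
With Δt = 4 h = 14400 s, V = ΣQ_DR · Δt = 217.0 × 14400 = 3.12 × 10^6 ft³.

V ≈ 3.12 × 10^6 ft³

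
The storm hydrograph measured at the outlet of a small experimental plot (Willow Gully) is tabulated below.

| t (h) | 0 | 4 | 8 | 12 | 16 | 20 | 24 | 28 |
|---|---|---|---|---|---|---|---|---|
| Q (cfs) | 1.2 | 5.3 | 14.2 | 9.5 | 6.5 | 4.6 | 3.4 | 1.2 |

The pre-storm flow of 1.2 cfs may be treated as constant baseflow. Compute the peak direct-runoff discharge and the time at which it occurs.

Q_p = 13.0 cfs at t = 8 h

Subtracting baseflow gives direct-runoff ordinates: 0.0, 4.1, 13.0, 8.3, 5.3, 3.4, 2.2, 0.0 cfs.
The maximum is 13.0 cfs, occurring at the reading for t = 8 h.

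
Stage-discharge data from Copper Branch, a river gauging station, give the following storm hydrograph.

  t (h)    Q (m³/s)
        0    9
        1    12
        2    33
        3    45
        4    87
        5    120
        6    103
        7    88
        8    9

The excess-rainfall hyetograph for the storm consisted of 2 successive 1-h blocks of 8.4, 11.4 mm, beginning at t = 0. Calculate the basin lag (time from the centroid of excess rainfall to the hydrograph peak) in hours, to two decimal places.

Centroid of excess rainfall: t_c = Σ P_i·t̄_i / ΣP_i = 1.0758 h (block centres at 0.5, 1.5 h).
Hydrograph peak occurs at t = 5 h, so basin lag t_L = 5 − 1.0758 = 3.92 h.

t_L ≈ 3.92 h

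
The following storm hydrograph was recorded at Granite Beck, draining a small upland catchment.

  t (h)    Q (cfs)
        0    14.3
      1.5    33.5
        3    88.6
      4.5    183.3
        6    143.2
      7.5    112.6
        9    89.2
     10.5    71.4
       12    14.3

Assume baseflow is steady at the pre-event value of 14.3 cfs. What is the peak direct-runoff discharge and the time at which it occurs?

Subtracting baseflow gives direct-runoff ordinates: 0.0, 19.2, 74.3, 169.0, 128.9, 98.3, 74.9, 57.1, 0.0 cfs.
The maximum is 169.0 cfs, occurring at the reading for t = 4.5 h.

Q_p = 169.0 cfs at t = 4.5 h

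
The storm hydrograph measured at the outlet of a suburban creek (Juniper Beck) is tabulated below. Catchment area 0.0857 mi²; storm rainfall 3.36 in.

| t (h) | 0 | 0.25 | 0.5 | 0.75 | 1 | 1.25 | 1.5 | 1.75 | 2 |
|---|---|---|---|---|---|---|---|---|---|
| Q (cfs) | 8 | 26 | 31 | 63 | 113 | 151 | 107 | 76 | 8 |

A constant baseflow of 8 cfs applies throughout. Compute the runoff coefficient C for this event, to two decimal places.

C ≈ 0.69

ΣQ_DR = 511.0 cfs; V = ΣQ_DR·Δt = 4.599 × 10^5 ft³.
Runoff depth d = V / A = 2.310 in.
C = d / P = 2.310 / 3.36 = 0.69.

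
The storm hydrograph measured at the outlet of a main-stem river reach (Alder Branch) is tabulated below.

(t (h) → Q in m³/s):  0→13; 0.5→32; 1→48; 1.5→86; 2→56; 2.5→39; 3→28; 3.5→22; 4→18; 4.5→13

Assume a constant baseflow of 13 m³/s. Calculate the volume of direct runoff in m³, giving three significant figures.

V ≈ 4.05 × 10^5 m³

Direct-runoff ordinates (Q − Q_b): 0.0, 19.0, 35.0, 73.0, 43.0, 26.0, 15.0, 9.0, 5.0, 0.0 m³/s.
ΣQ_DR = 225.0 m³/s.
With Δt = 0.5 h = 1800 s, V = ΣQ_DR · Δt = 225.0 × 1800 = 4.05 × 10^5 m³.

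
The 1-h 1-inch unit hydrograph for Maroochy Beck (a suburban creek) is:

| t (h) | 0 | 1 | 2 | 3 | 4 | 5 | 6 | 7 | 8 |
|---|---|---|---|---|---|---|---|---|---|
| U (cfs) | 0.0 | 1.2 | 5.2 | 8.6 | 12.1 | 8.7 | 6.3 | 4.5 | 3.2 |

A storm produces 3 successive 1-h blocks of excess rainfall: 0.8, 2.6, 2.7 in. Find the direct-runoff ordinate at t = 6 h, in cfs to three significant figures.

By discrete convolution, Q_j = Σ (P_i / 1 in) · U_{j−i}.
At t = 6 h (j=6): Q = (0.8/1)·6.3 + (2.6/1)·8.7 + (2.7/1)·12.1 = 60.3 cfs.

Q ≈ 60.3 cfs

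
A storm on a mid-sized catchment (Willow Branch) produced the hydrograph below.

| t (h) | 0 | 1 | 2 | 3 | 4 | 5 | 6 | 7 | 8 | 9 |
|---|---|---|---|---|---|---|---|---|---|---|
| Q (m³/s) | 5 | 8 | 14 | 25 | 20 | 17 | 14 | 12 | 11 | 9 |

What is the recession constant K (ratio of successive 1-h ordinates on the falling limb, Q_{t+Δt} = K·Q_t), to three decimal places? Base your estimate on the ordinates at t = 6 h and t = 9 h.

Using the recession-limb readings at t = 6 h and t = 9 h: Q falls from 14 to 9 m³/s over 3 intervals.
K = (Q₂/Q₁)^(1/3) = (9/14)^(1/3) = 0.863.

K ≈ 0.863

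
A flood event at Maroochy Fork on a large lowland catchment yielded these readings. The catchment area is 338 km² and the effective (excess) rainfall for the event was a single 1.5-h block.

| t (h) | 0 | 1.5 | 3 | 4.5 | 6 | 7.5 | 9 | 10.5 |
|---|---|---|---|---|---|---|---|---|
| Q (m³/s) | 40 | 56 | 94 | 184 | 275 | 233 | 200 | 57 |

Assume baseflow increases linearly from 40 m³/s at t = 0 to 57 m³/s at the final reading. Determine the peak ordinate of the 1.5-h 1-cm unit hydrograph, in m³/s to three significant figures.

U_p ≈ 188 m³/s

Direct runoff: 0.00, 13.57, 49.14, 136.71, 225.29, 180.86, 145.43, 0.00 m³/s; ΣQ_DR = 751.0 m³/s, peak = 225.29 m³/s.
Runoff depth d = ΣQ_DR·Δt / A = 751.0 × 5400 / (338 km²) = 12.00 mm.
The 1-cm UH is the DRH scaled by (10 mm)/d, so U_p = 225.29 × 10/12.00 = 188 m³/s.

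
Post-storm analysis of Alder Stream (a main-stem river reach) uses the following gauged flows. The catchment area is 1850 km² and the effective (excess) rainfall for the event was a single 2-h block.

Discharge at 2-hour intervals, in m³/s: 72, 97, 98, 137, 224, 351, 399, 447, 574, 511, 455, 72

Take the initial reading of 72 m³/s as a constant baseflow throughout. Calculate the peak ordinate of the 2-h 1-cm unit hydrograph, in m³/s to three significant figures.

Direct runoff: 0.0, 25.0, 26.0, 65.0, 152.0, 279.0, 327.0, 375.0, 502.0, 439.0, 383.0, 0.0 m³/s; ΣQ_DR = 2573 m³/s, peak = 502.0 m³/s.
Runoff depth d = ΣQ_DR·Δt / A = 2573 × 7200 / (1850 km²) = 10.01 mm.
The 1-cm UH is the DRH scaled by (10 mm)/d, so U_p = 502.0 × 10/10.01 = 501 m³/s.

U_p ≈ 501 m³/s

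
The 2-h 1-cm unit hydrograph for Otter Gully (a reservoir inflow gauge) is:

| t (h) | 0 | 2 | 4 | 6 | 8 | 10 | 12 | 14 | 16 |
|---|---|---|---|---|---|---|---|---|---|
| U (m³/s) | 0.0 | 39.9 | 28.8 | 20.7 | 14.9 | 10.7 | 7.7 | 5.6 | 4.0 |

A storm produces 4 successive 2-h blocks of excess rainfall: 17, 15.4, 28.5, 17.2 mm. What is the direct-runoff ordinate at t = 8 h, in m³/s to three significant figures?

By discrete convolution, Q_j = Σ (P_i / 10 mm) · U_{j−i}.
At t = 8 h (j=4): Q = (17/10)·14.9 + (15.4/10)·20.7 + (28.5/10)·28.8 + (17.2/10)·39.9 = 208 m³/s.

Q ≈ 208 m³/s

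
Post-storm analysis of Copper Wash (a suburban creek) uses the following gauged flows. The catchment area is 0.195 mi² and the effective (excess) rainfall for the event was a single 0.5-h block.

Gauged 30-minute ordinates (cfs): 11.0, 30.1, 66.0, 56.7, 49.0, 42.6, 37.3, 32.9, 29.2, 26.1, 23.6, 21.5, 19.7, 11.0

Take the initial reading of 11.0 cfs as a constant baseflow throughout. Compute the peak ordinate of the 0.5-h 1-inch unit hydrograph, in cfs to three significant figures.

Direct runoff: 0.0, 19.1, 55.0, 45.7, 38.0, 31.6, 26.3, 21.9, 18.2, 15.1, 12.6, 10.5, 8.7, 0.0 cfs; ΣQ_DR = 302.7 cfs, peak = 55.0 cfs.
Runoff depth d = ΣQ_DR·Δt / A = 302.7 × 1800 / (0.195 mi²) = 1.203 in.
The 1-inch UH is the DRH scaled by (1 in)/d, so U_p = 55.0 × 1/1.203 = 45.7 cfs.

U_p ≈ 45.7 cfs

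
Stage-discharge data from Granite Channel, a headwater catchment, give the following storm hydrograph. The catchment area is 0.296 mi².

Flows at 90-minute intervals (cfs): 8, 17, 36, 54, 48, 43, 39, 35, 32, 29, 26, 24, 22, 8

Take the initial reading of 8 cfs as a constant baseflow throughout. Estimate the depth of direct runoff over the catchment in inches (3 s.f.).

d ≈ 2.43 in

Direct runoff: 0.0, 9.0, 28.0, 46.0, 40.0, 35.0, 31.0, 27.0, 24.0, 21.0, 18.0, 16.0, 14.0, 0.0 cfs; ΣQ_DR = 309.0 cfs.
V = ΣQ_DR · Δt = 309.0 × 5400 s = 1.669 × 10^6 ft³.
Over A = 0.296 mi², depth = V / A = 2.43 in.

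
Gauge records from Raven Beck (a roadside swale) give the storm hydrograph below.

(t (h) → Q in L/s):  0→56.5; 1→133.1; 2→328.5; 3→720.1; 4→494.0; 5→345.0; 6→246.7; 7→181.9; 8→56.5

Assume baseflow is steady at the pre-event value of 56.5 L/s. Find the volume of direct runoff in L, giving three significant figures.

Direct-runoff ordinates (Q − Q_b): 0.0, 76.6, 272.0, 663.6, 437.5, 288.5, 190.2, 125.4, 0.0 L/s.
ΣQ_DR = 2054 L/s.
With Δt = 1 h = 3600 s, V = ΣQ_DR · Δt = 2054 × 3600 = 7.39 × 10^6 L.

V ≈ 7.39 × 10^6 L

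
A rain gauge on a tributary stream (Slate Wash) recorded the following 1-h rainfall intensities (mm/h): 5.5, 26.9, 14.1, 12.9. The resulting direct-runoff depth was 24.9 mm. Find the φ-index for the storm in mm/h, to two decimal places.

φ ≈ 9.67 mm/h

Only the 3 blocks with intensity above φ contribute runoff: 26.9, 14.1, 12.9 mm/h.
Σ(I−φ)·Δt = d  ⇒  (26.9+14.1+12.9 − 3φ)·1 = 24.9
φ = (53.90 − 24.9/1) / 3 = 9.67 mm/h.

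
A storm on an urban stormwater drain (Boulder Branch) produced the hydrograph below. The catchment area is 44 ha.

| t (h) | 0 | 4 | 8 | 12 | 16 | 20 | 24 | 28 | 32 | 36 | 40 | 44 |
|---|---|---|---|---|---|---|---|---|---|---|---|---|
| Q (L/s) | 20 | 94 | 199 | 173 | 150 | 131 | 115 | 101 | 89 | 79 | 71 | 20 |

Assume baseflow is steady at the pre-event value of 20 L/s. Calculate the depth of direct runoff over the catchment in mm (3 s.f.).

d ≈ 32.8 mm

Direct runoff: 0.0, 74.0, 179.0, 153.0, 130.0, 111.0, 95.0, 81.0, 69.0, 59.0, 51.0, 0.0 L/s; ΣQ_DR = 1002 L/s.
V = ΣQ_DR · Δt = 1002 × 14400 s = 1.443 × 10^7 L.
Over A = 44 ha, depth = V / A = 32.8 mm.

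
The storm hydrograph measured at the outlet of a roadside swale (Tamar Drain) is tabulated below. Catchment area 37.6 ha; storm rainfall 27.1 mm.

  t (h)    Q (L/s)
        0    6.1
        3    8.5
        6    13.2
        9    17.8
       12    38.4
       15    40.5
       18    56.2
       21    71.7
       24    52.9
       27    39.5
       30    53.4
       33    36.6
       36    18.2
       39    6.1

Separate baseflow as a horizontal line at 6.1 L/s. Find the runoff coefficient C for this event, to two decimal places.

ΣQ_DR = 373.7 L/s; V = ΣQ_DR·Δt = 4.036 × 10^6 L.
Runoff depth d = V / A = 10.73 mm.
C = d / P = 10.73 / 27.1 = 0.40.

C ≈ 0.40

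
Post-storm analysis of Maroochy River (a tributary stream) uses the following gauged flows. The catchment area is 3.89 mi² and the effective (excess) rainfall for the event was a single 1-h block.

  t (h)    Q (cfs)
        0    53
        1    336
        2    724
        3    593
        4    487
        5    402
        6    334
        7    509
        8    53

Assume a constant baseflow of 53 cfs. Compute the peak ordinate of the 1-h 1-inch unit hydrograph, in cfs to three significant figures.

Direct runoff: 0.0, 283.0, 671.0, 540.0, 434.0, 349.0, 281.0, 456.0, 0.0 cfs; ΣQ_DR = 3014 cfs, peak = 671.0 cfs.
Runoff depth d = ΣQ_DR·Δt / A = 3014 × 3600 / (3.89 mi²) = 1.201 in.
The 1-inch UH is the DRH scaled by (1 in)/d, so U_p = 671.0 × 1/1.201 = 559 cfs.

U_p ≈ 559 cfs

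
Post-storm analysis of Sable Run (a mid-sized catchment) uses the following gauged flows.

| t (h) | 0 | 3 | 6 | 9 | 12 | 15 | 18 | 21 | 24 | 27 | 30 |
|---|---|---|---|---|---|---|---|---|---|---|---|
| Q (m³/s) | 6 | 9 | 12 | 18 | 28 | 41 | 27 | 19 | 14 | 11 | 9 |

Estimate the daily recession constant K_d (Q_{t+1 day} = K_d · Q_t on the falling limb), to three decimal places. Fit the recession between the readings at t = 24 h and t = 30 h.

K_d ≈ 0.171

Between t = 24 h and t = 30 h the flow falls from 14 to 9 m³/s over 2×3 h = 6 h.
Per-interval ratio K = (9/14)^(1/2) = 0.8018; K_d = K^(24/3) = 0.171.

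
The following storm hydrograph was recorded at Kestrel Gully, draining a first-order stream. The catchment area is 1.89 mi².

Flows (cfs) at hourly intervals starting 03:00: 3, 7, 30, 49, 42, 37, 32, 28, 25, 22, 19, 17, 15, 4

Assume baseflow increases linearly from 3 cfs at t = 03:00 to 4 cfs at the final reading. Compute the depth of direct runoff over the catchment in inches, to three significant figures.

Direct runoff: 0.00, 3.92, 26.85, 45.77, 38.69, 33.62, 28.54, 24.46, 21.38, 18.31, 15.23, 13.15, 11.08, 0.00 cfs; ΣQ_DR = 281.0 cfs.
V = ΣQ_DR · Δt = 281.0 × 3600 s = 1.012 × 10^6 ft³.
Over A = 1.89 mi², depth = V / A = 0.230 in.

d ≈ 0.230 in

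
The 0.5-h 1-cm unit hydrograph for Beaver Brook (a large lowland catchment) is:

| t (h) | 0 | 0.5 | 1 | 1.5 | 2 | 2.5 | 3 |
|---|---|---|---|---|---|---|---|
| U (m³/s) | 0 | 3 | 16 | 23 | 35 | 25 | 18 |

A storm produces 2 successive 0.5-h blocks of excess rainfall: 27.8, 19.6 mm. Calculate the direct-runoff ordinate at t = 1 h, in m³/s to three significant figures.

By discrete convolution, Q_j = Σ (P_i / 10 mm) · U_{j−i}.
At t = 1 h (j=2): Q = (27.8/10)·16 + (19.6/10)·3 = 50.4 m³/s.

Q ≈ 50.4 m³/s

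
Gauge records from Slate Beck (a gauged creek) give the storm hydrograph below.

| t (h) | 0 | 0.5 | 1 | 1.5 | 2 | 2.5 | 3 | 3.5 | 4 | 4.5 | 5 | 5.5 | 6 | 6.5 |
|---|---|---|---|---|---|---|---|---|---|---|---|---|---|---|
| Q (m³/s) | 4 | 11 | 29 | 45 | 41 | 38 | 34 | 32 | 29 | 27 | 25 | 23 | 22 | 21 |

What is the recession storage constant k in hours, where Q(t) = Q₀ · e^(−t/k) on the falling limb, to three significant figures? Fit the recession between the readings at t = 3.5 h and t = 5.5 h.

k ≈ 6.06 h

On the falling limb, Q drops from 32 to 23 m³/s between t = 3.5 h and t = 5.5 h (Δt = 2 h).
k = −Δt / ln(Q₂/Q₁) = −2 / ln(23/32) = 6.06 h.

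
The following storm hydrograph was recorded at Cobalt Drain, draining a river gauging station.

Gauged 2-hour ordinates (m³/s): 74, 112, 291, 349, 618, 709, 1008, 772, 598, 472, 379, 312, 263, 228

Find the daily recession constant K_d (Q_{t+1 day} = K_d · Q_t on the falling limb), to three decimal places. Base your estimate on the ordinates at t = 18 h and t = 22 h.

Between t = 18 h and t = 22 h the flow falls from 472 to 312 m³/s over 2×2 h = 4 h.
Per-interval ratio K = (312/472)^(1/2) = 0.8130; K_d = K^(24/2) = 0.083.

K_d ≈ 0.083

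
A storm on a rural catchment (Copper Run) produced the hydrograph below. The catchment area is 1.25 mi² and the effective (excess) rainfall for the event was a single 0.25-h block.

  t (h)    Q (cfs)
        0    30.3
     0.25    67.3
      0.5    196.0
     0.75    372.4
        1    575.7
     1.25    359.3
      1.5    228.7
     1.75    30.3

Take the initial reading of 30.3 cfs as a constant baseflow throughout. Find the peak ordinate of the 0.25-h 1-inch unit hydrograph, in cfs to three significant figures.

Direct runoff: 0.0, 37.0, 165.7, 342.1, 545.4, 329.0, 198.4, 0.0 cfs; ΣQ_DR = 1618 cfs, peak = 545.4 cfs.
Runoff depth d = ΣQ_DR·Δt / A = 1618 × 900 / (1.25 mi²) = 0.5013 in.
The 1-inch UH is the DRH scaled by (1 in)/d, so U_p = 545.4 × 1/0.5013 = 1090 cfs.

U_p ≈ 1090 cfs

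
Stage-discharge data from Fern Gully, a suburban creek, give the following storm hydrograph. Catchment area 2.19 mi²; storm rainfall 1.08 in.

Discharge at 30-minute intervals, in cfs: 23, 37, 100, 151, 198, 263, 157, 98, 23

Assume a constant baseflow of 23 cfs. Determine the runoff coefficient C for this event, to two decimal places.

C ≈ 0.28

ΣQ_DR = 843.0 cfs; V = ΣQ_DR·Δt = 1.517 × 10^6 ft³.
Runoff depth d = V / A = 0.2982 in.
C = d / P = 0.2982 / 1.08 = 0.28.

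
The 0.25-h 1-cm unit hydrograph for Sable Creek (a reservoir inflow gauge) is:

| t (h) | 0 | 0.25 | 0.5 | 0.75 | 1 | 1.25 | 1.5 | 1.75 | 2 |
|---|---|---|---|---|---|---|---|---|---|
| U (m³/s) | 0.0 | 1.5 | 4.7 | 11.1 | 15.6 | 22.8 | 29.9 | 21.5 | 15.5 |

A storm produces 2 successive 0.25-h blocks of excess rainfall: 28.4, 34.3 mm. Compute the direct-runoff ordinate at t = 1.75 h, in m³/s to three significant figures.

Q ≈ 164 m³/s

By discrete convolution, Q_j = Σ (P_i / 10 mm) · U_{j−i}.
At t = 1.75 h (j=7): Q = (28.4/10)·21.5 + (34.3/10)·29.9 = 164 m³/s.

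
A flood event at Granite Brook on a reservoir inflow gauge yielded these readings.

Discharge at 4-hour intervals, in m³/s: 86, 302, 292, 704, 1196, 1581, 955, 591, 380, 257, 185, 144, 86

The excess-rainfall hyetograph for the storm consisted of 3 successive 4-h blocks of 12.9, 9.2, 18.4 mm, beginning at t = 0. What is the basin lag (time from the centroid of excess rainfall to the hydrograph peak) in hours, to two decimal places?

Centroid of excess rainfall: t_c = Σ P_i·t̄_i / ΣP_i = 6.5432 h (block centres at 2, 6, 10 h).
Hydrograph peak occurs at t = 20 h, so basin lag t_L = 20 − 6.5432 = 13.46 h.

t_L ≈ 13.46 h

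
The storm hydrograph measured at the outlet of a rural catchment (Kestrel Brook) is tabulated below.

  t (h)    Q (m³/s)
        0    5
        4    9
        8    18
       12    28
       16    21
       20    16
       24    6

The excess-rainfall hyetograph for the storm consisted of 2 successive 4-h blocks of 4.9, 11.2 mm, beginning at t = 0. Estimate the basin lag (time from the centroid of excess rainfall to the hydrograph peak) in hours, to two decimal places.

t_L ≈ 7.22 h

Centroid of excess rainfall: t_c = Σ P_i·t̄_i / ΣP_i = 4.7826 h (block centres at 2, 6 h).
Hydrograph peak occurs at t = 12 h, so basin lag t_L = 12 − 4.7826 = 7.22 h.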